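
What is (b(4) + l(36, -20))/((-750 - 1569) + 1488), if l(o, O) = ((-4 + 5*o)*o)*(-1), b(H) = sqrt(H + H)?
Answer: 2112/277 - 2*sqrt(2)/831 ≈ 7.6211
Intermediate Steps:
b(H) = sqrt(2)*sqrt(H) (b(H) = sqrt(2*H) = sqrt(2)*sqrt(H))
l(o, O) = -o*(-4 + 5*o) (l(o, O) = (o*(-4 + 5*o))*(-1) = -o*(-4 + 5*o))
(b(4) + l(36, -20))/((-750 - 1569) + 1488) = (sqrt(2)*sqrt(4) + 36*(4 - 5*36))/((-750 - 1569) + 1488) = (sqrt(2)*2 + 36*(4 - 180))/(-2319 + 1488) = (2*sqrt(2) + 36*(-176))/(-831) = (2*sqrt(2) - 6336)*(-1/831) = (-6336 + 2*sqrt(2))*(-1/831) = 2112/277 - 2*sqrt(2)/831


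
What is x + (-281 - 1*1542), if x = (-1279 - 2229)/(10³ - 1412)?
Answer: -186892/103 ≈ -1814.5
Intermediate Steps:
x = 877/103 (x = -3508/(1000 - 1412) = -3508/(-412) = -3508*(-1/412) = 877/103 ≈ 8.5146)
x + (-281 - 1*1542) = 877/103 + (-281 - 1*1542) = 877/103 + (-281 - 1542) = 877/103 - 1823 = -186892/103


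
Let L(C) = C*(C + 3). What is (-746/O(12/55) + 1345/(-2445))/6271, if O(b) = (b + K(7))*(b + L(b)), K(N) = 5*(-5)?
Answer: 3315103139/646454914736 ≈ 0.0051281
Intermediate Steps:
K(N) = -25
L(C) = C*(3 + C)
O(b) = (-25 + b)*(b + b*(3 + b)) (O(b) = (b - 25)*(b + b*(3 + b)) = (-25 + b)*(b + b*(3 + b)))
(-746/O(12/55) + 1345/(-2445))/6271 = (-746*55/(12*(-100 + (12/55)**2 - 252/55)) + 1345/(-2445))/6271 = (-746*55/(12*(-100 + (12*(1/55))**2 - 252/55)) + 1345*(-1/2445))*(1/6271) = (-746*55/(12*(-100 + (12/55)**2 - 21*12/55)) - 269/489)*(1/6271) = (-746*55/(12*(-100 + 144/3025 - 252/55)) - 269/489)*(1/6271) = (-746/((12/55)*(-316216/3025)) - 269/489)*(1/6271) = (-746/(-3794592/166375) - 269/489)*(1/6271) = (-746*(-166375/3794592) - 269/489)*(1/6271) = (62057875/1897296 - 269/489)*(1/6271) = (3315103139/103086416)*(1/6271) = 3315103139/646454914736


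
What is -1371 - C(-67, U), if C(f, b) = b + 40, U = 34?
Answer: -1445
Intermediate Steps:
C(f, b) = 40 + b
-1371 - C(-67, U) = -1371 - (40 + 34) = -1371 - 1*74 = -1371 - 74 = -1445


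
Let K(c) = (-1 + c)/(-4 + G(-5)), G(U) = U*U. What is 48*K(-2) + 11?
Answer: 29/7 ≈ 4.1429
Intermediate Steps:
G(U) = U²
K(c) = -1/21 + c/21 (K(c) = (-1 + c)/(-4 + (-5)²) = (-1 + c)/(-4 + 25) = (-1 + c)/21 = (-1 + c)*(1/21) = -1/21 + c/21)
48*K(-2) + 11 = 48*(-1/21 + (1/21)*(-2)) + 11 = 48*(-1/21 - 2/21) + 11 = 48*(-⅐) + 11 = -48/7 + 11 = 29/7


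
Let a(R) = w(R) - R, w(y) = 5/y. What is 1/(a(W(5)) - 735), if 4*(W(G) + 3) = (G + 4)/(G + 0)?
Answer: -1020/749099 ≈ -0.0013616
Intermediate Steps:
W(G) = -3 + (4 + G)/(4*G) (W(G) = -3 + ((G + 4)/(G + 0))/4 = -3 + ((4 + G)/G)/4 = -3 + (4 + G)/(4*G))
a(R) = -R + 5/R (a(R) = 5/R - R = -R + 5/R)
1/(a(W(5)) - 735) = 1/((-(-11/4 + 1/5) + 5/(-11/4 + 1/5)) - 735) = 1/((-1*(-51/20) + 5/(-51/20)) - 735) = 1/((51/20 + 5*(-20/51)) - 735) = 1/((51/20 - 100/51) - 735) = 1/(601/1020 - 735) = 1/(-749099/1020) = -1020/749099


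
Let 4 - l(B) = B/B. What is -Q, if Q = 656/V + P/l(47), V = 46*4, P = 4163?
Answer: -95995/69 ≈ -1391.2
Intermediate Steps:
l(B) = 3 (l(B) = 4 - B/B = 4 - 1*1 = 4 - 1 = 3)
V = 184
Q = 95995/69 (Q = 656/184 + 4163/3 = 656*(1/184) + 4163*(⅓) = 82/23 + 4163/3 = 95995/69 ≈ 1391.2)
-Q = -1*95995/69 = -95995/69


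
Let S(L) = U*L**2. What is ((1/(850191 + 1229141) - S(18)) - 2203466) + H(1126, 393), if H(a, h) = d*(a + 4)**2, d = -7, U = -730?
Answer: -22675626975671/2079332 ≈ -1.0905e+7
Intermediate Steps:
H(a, h) = -7*(4 + a)**2 (H(a, h) = -7*(a + 4)**2 = -7*(4 + a)**2)
S(L) = -730*L**2
((1/(850191 + 1229141) - S(18)) - 2203466) + H(1126, 393) = ((1/(850191 + 1229141) - (-730)*18**2) - 2203466) - 7*(4 + 1126)**2 = ((1/2079332 - (-730)*324) - 2203466) - 7*1130**2 = ((1/2079332 - 1*(-236520)) - 2203466) - 7*1276900 = ((1/2079332 + 236520) - 2203466) - 8938300 = (491803604641/2079332 - 2203466) - 8938300 = -4089933760071/2079332 - 8938300 = -22675626975671/2079332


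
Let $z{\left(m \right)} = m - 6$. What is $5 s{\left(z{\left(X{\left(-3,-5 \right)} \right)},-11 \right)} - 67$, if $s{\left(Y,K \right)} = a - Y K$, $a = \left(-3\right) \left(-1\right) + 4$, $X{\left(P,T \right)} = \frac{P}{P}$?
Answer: $-307$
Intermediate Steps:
$X{\left(P,T \right)} = 1$
$a = 7$ ($a = 3 + 4 = 7$)
$z{\left(m \right)} = -6 + m$ ($z{\left(m \right)} = m - 6 = -6 + m$)
$s{\left(Y,K \right)} = 7 - K Y$ ($s{\left(Y,K \right)} = 7 - Y K = 7 - K Y$)
$5 s{\left(z{\left(X{\left(-3,-5 \right)} \right)},-11 \right)} - 67 = 5 \left(7 - - 11 \left(-6 + 1\right)\right) - 67 = 5 \left(7 - \left(-11\right) \left(-5\right)\right) - 67 = 5 \left(7 - 55\right) - 67 = 5 \left(-48\right) - 67 = -240 - 67 = -307$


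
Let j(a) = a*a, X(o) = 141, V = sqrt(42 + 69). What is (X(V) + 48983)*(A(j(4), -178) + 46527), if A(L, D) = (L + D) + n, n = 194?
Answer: 2287164316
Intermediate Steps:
V = sqrt(111) ≈ 10.536
j(a) = a**2
A(L, D) = 194 + D + L (A(L, D) = (L + D) + 194 = (D + L) + 194 = 194 + D + L)
(X(V) + 48983)*(A(j(4), -178) + 46527) = (141 + 48983)*((194 - 178 + 4**2) + 46527) = 49124*((194 - 178 + 16) + 46527) = 49124*(32 + 46527) = 49124*46559 = 2287164316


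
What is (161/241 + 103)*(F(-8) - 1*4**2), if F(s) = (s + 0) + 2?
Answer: -549648/241 ≈ -2280.7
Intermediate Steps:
F(s) = 2 + s (F(s) = s + 2 = 2 + s)
(161/241 + 103)*(F(-8) - 1*4**2) = (161/241 + 103)*((2 - 8) - 1*4**2) = (161*(1/241) + 103)*(-6 - 1*16) = (161/241 + 103)*(-6 - 16) = (24984/241)*(-22) = -549648/241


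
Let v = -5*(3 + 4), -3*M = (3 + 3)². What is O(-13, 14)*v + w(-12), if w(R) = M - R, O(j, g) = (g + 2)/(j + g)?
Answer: -560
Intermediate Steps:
M = -12 (M = -(3 + 3)²/3 = -⅓*6² = -⅓*36 = -12)
v = -35 (v = -5*7 = -35)
O(j, g) = (2 + g)/(g + j)
w(R) = -12 - R
O(-13, 14)*v + w(-12) = ((2 + 14)/(14 - 13))*(-35) + (-12 - 1*(-12)) = (16/1)*(-35) + (-12 + 12) = (1*16)*(-35) + 0 = 16*(-35) + 0 = -560 + 0 = -560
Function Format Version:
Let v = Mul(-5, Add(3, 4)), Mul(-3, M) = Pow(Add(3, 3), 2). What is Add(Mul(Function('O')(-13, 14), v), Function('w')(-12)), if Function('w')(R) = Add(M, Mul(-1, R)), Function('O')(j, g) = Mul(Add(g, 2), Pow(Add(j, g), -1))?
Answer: -560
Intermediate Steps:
M = -12 (M = Mul(Rational(-1, 3), Pow(Add(3, 3), 2)) = Mul(Rational(-1, 3), Pow(6, 2)) = Mul(Rational(-1, 3), 36) = -12)
v = -35 (v = Mul(-5, 7) = -35)
Function('O')(j, g) = Mul(Pow(Add(g, j), -1), Add(2, g)) (Function('O')(j, g) = Mul(Add(2, g), Pow(Add(g, j), -1)) = Mul(Pow(Add(g, j), -1), Add(2, g)))
Function('w')(R) = Add(-12, Mul(-1, R))
Add(Mul(Function('O')(-13, 14), v), Function('w')(-12)) = Add(Mul(Mul(Pow(Add(14, -13), -1), Add(2, 14)), -35), Add(-12, Mul(-1, -12))) = Add(Mul(Mul(Pow(1, -1), 16), -35), Add(-12, 12)) = Add(Mul(Mul(1, 16), -35), 0) = Add(Mul(16, -35), 0) = Add(-560, 0) = -560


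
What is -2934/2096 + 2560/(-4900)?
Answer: -493559/256760 ≈ -1.9223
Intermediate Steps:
-2934/2096 + 2560/(-4900) = -2934*1/2096 + 2560*(-1/4900) = -1467/1048 - 128/245 = -493559/256760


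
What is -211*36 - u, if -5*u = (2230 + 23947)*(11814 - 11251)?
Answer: 14699671/5 ≈ 2.9399e+6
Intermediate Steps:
u = -14737651/5 (u = -(2230 + 23947)*(11814 - 11251)/5 = -26177*563/5 = -1/5*14737651 = -14737651/5 ≈ -2.9475e+6)
-211*36 - u = -211*36 - 1*(-14737651/5) = -7596 + 14737651/5 = 14699671/5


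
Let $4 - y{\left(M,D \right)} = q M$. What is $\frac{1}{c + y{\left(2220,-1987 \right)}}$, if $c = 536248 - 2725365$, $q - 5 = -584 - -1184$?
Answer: $- \frac{1}{3532213} \approx -2.8311 \cdot 10^{-7}$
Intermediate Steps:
$q = 605$ ($q = 5 - -600 = 5 + \left(-584 + 1184\right) = 5 + 600 = 605$)
$y{\left(M,D \right)} = 4 - 605 M$
$c = -2189117$
$\frac{1}{c + y{\left(2220,-1987 \right)}} = \frac{1}{-2189117 + \left(4 - 1343100\right)} = \frac{1}{-2189117 - 1343096} = \frac{1}{-3532213} = - \frac{1}{3532213}$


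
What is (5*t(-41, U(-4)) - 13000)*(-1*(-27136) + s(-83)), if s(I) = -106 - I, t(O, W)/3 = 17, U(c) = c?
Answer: -345555185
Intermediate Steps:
t(O, W) = 51 (t(O, W) = 3*17 = 51)
(5*t(-41, U(-4)) - 13000)*(-1*(-27136) + s(-83)) = (5*51 - 13000)*(-1*(-27136) + (-106 - 1*(-83))) = (255 - 13000)*(27136 + (-106 + 83)) = -12745*(27136 - 23) = -12745*27113 = -345555185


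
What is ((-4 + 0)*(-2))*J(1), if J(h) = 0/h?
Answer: 0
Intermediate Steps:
J(h) = 0
((-4 + 0)*(-2))*J(1) = ((-4 + 0)*(-2))*0 = -4*(-2)*0 = 8*0 = 0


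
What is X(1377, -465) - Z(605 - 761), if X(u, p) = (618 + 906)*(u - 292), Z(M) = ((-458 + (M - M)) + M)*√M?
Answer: 1653540 + 1228*I*√39 ≈ 1.6535e+6 + 7668.9*I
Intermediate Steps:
Z(M) = √M*(-458 + M) (Z(M) = ((-458 + 0) + M)*√M = (-458 + M)*√M = √M*(-458 + M))
X(u, p) = -445008 + 1524*u (X(u, p) = 1524*(-292 + u) = -445008 + 1524*u)
X(1377, -465) - Z(605 - 761) = (-445008 + 1524*1377) - √(605 - 761)*(-458 + (605 - 761)) = (-445008 + 2098548) - √(-156)*(-458 - 156) = 1653540 - 2*I*√39*(-614) = 1653540 - (-1228)*I*√39 = 1653540 + 1228*I*√39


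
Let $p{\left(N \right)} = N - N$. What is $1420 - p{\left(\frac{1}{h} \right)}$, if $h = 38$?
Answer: $1420$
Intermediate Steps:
$p{\left(N \right)} = 0$
$1420 - p{\left(\frac{1}{h} \right)} = 1420 - 0 = 1420 + 0 = 1420$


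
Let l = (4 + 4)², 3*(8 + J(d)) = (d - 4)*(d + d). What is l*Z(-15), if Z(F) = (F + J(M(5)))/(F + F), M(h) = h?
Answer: 1888/45 ≈ 41.956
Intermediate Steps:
J(d) = -8 + 2*d*(-4 + d)/3 (J(d) = -8 + ((d - 4)*(d + d))/3 = -8 + ((-4 + d)*(2*d))/3 = -8 + (2*d*(-4 + d))/3 = -8 + 2*d*(-4 + d)/3)
l = 64 (l = 8² = 64)
Z(F) = (-14/3 + F)/(2*F) (Z(F) = (F + (-8 - 8/3*5 + (⅔)*5²))/(F + F) = (F + (-8 - 40/3 + (⅔)*25))/((2*F)) = (F + (-8 - 40/3 + 50/3))*(1/(2*F)) = (F - 14/3)*(1/(2*F)) = (-14/3 + F)*(1/(2*F)) = (-14/3 + F)/(2*F))
l*Z(-15) = 64*((⅙)*(-14 + 3*(-15))/(-15)) = 64*((⅙)*(-1/15)*(-14 - 45)) = 64*((⅙)*(-1/15)*(-59)) = 64*(59/90) = 1888/45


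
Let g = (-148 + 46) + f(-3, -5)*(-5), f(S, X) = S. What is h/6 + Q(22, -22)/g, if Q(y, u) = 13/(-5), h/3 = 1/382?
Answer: 10367/332340 ≈ 0.031194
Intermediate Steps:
h = 3/382 ≈ 0.0078534
Q(y, u) = -13/5 (Q(y, u) = 13*(-⅕) = -13/5)
g = -87 (g = (-148 + 46) - 3*(-5) = -102 + 15 = -87)
h/6 + Q(22, -22)/g = (3/382)/6 - 13/5/(-87) = (3/382)*(⅙) - 13/5*(-1/87) = 1/764 + 13/435 = 10367/332340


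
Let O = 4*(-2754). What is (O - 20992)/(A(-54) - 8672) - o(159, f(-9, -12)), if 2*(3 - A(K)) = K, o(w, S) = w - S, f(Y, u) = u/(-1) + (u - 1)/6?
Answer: -3771271/25926 ≈ -145.46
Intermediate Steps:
f(Y, u) = -⅙ - 5*u/6 (f(Y, u) = u*(-1) + (-1 + u)*(⅙) = -u + (-⅙ + u/6) = -⅙ - 5*u/6)
O = -11016
A(K) = 3 - K/2
(O - 20992)/(A(-54) - 8672) - o(159, f(-9, -12)) = (-11016 - 20992)/((3 - ½*(-54)) - 8672) - (159 - (-⅙ - ⅚*(-12))) = -32008/((3 + 27) - 8672) - (159 - (-⅙ + 10)) = -32008/(30 - 8672) - (159 - 1*59/6) = -32008/(-8642) - (159 - 59/6) = -32008*(-1/8642) - 1*895/6 = 16004/4321 - 895/6 = -3771271/25926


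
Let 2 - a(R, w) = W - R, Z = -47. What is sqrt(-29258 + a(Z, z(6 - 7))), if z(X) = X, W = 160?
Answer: I*sqrt(29463) ≈ 171.65*I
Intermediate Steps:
a(R, w) = -158 + R (a(R, w) = 2 - (160 - R) = 2 + (-160 + R) = -158 + R)
sqrt(-29258 + a(Z, z(6 - 7))) = sqrt(-29258 + (-158 - 47)) = sqrt(-29258 - 205) = sqrt(-29463) = I*sqrt(29463)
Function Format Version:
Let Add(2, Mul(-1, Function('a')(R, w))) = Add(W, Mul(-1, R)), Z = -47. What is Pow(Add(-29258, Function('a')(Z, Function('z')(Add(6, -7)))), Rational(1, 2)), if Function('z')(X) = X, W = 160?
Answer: Mul(I, Pow(29463, Rational(1, 2))) ≈ Mul(171.65, I)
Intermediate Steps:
Function('a')(R, w) = Add(-158, R) (Function('a')(R, w) = Add(2, Mul(-1, Add(160, Mul(-1, R)))) = Add(2, Add(-160, R)) = Add(-158, R))
Pow(Add(-29258, Function('a')(Z, Function('z')(Add(6, -7)))), Rational(1, 2)) = Pow(Add(-29258, Add(-158, -47)), Rational(1, 2)) = Pow(Add(-29258, -205), Rational(1, 2)) = Pow(-29463, Rational(1, 2)) = Mul(I, Pow(29463, Rational(1, 2)))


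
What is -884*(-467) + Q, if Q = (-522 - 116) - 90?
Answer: 412100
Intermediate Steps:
Q = -728 (Q = -638 - 90 = -728)
-884*(-467) + Q = -884*(-467) - 728 = 412828 - 728 = 412100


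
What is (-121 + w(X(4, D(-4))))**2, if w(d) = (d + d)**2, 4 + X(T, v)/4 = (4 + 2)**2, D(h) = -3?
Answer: 4279122225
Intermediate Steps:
X(T, v) = 128 (X(T, v) = -16 + 4*(4 + 2)**2 = -16 + 4*6**2 = -16 + 4*36 = -16 + 144 = 128)
w(d) = 4*d**2 (w(d) = (2*d)**2 = 4*d**2)
(-121 + w(X(4, D(-4))))**2 = (-121 + 4*128**2)**2 = (-121 + 4*16384)**2 = (-121 + 65536)**2 = 65415**2 = 4279122225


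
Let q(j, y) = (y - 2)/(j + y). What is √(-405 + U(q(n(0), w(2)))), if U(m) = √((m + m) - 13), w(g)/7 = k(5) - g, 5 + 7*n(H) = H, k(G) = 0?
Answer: √(-4296645 + 103*I*√114845)/103 ≈ 0.081744 + 20.125*I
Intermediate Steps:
n(H) = -5/7 + H/7
w(g) = -7*g (w(g) = 7*(0 - g) = 7*(-g) = -7*g)
q(j, y) = (-2 + y)/(j + y)
U(m) = √(-13 + 2*m) (U(m) = √(2*m - 13) = √(-13 + 2*m))
√(-405 + U(q(n(0), w(2)))) = √(-405 + √(-13 + 2*((-2 - 7*2)/((-5/7 + (⅐)*0) - 7*2)))) = √(-405 + √(-13 + 2*((-2 - 14)/((-5/7 + 0) - 14)))) = √(-405 + √(-13 + 2*(-16/(-5/7 - 14)))) = √(-405 + √(-13 + 2*(-16/(-103/7)))) = √(-405 + √(-13 + 2*(-7/103*(-16)))) = √(-405 + √(-13 + 2*(112/103))) = √(-405 + √(-13 + 224/103)) = √(-405 + √(-1115/103)) = √(-405 + I*√114845/103)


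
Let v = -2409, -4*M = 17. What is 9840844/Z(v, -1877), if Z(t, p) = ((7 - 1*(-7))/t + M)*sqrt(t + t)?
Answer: 19681688*I*sqrt(4818)/41009 ≈ 33313.0*I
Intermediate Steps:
M = -17/4 (M = -1/4*17 = -17/4 ≈ -4.2500)
Z(t, p) = sqrt(2)*sqrt(t)*(-17/4 + 14/t) (Z(t, p) = ((7 - 1*(-7))/t - 17/4)*sqrt(t + t) = ((7 + 7)/t - 17/4)*sqrt(2*t) = (14/t - 17/4)*(sqrt(2)*sqrt(t)) = (-17/4 + 14/t)*(sqrt(2)*sqrt(t)) = sqrt(2)*sqrt(t)*(-17/4 + 14/t))
9840844/Z(v, -1877) = 9840844/((sqrt(2)*(56 - 17*(-2409))/(4*sqrt(-2409)))) = 9840844/((sqrt(2)*(-I*sqrt(2409)/2409)*(56 + 40953)/4)) = 9840844/(((1/4)*sqrt(2)*(-I*sqrt(2409)/2409)*41009)) = 9840844/((-41009*I*sqrt(4818)/9636)) = 9840844*(2*I*sqrt(4818)/41009) = 19681688*I*sqrt(4818)/41009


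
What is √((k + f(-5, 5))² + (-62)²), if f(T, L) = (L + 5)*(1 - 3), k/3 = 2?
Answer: 2*√1010 ≈ 63.561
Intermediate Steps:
k = 6 (k = 3*2 = 6)
f(T, L) = -10 - 2*L (f(T, L) = (5 + L)*(-2) = -10 - 2*L)
√((k + f(-5, 5))² + (-62)²) = √((6 + (-10 - 2*5))² + (-62)²) = √((6 + (-10 - 10))² + 3844) = √((6 - 20)² + 3844) = √((-14)² + 3844) = √(196 + 3844) = √4040 = 2*√1010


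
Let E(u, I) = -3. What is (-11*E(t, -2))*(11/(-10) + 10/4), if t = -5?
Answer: 231/5 ≈ 46.200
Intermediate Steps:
(-11*E(t, -2))*(11/(-10) + 10/4) = (-11*(-3))*(11/(-10) + 10/4) = 33*(11*(-1/10) + 10*(1/4)) = 33*(-11/10 + 5/2) = 33*(7/5) = 231/5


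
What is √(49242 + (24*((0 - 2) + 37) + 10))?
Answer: 2*√12523 ≈ 223.81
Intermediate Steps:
√(49242 + (24*((0 - 2) + 37) + 10)) = √(49242 + (24*(-2 + 37) + 10)) = √(49242 + (24*35 + 10)) = √(49242 + (840 + 10)) = √(49242 + 850) = √50092 = 2*√12523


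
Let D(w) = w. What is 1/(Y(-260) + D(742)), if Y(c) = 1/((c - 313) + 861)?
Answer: 288/213697 ≈ 0.0013477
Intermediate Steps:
Y(c) = 1/(548 + c) (Y(c) = 1/((-313 + c) + 861) = 1/(548 + c))
1/(Y(-260) + D(742)) = 1/(1/(548 - 260) + 742) = 1/(1/288 + 742) = 1/(213697/288) = 288/213697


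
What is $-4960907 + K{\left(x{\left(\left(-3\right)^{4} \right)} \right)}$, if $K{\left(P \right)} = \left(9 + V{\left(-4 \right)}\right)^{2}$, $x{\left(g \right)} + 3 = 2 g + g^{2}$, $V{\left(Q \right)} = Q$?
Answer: $-4960882$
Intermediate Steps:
$x{\left(g \right)} = -3 + g^{2} + 2 g$ ($x{\left(g \right)} = -3 + \left(2 g + g^{2}\right) = -3 + \left(g^{2} + 2 g\right) = -3 + g^{2} + 2 g$)
$K{\left(P \right)} = 25$ ($K{\left(P \right)} = \left(9 - 4\right)^{2} = 5^{2} = 25$)
$-4960907 + K{\left(x{\left(\left(-3\right)^{4} \right)} \right)} = -4960907 + 25 = -4960882$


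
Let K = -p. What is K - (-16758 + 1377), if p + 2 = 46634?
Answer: -31251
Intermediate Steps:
p = 46632 (p = -2 + 46634 = 46632)
K = -46632 (K = -1*46632 = -46632)
K - (-16758 + 1377) = -46632 - (-16758 + 1377) = -46632 - 1*(-15381) = -46632 + 15381 = -31251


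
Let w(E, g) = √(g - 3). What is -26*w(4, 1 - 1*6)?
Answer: -52*I*√2 ≈ -73.539*I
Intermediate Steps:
w(E, g) = √(-3 + g)
-26*w(4, 1 - 1*6) = -26*√(-3 + (1 - 1*6)) = -26*√(-3 + (1 - 6)) = -26*√(-3 - 5) = -52*I*√2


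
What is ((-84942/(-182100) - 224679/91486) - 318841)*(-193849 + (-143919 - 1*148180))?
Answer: 107552377480228214176/694150025 ≈ 1.5494e+11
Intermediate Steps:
((-84942/(-182100) - 224679/91486) - 318841)*(-193849 + (-143919 - 1*148180)) = ((-84942*(-1/182100) - 224679*1/91486) - 318841)*(-193849 + (-143919 - 148180)) = ((14157/30350 - 224679/91486) - 318841)*(-193849 - 292099) = (-1380960087/694150025 - 318841)*(-485948) = -221324869081112/694150025*(-485948) = 107552377480228214176/694150025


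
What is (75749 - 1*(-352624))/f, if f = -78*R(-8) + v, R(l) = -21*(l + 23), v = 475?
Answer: 428373/25045 ≈ 17.104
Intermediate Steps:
R(l) = -483 - 21*l (R(l) = -21*(23 + l) = -483 - 21*l)
f = 25045 (f = -78*(-483 - 21*(-8)) + 475 = -78*(-483 + 168) + 475 = -78*(-315) + 475 = 24570 + 475 = 25045)
(75749 - 1*(-352624))/f = (75749 - 1*(-352624))/25045 = (75749 + 352624)*(1/25045) = 428373*(1/25045) = 428373/25045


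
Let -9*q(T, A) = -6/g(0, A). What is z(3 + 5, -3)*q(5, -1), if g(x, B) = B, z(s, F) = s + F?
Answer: -10/3 ≈ -3.3333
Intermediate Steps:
z(s, F) = F + s
q(T, A) = 2/(3*A) (q(T, A) = -(-2)/(3*A) = 2/(3*A))
z(3 + 5, -3)*q(5, -1) = (-3 + (3 + 5))*((⅔)/(-1)) = (-3 + 8)*((⅔)*(-1)) = 5*(-⅔) = -10/3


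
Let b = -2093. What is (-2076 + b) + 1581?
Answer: -2588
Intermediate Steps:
(-2076 + b) + 1581 = (-2076 - 2093) + 1581 = -4169 + 1581 = -2588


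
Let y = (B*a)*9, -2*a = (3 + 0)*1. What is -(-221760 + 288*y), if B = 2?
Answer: 229536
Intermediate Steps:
a = -3/2 (a = -(3 + 0)/2 = -3/2 ≈ -1.5000)
y = -27 (y = (2*(-3/2))*9 = -3*9 = -27)
-(-221760 + 288*y) = -288/(1/(-27 - 770)) = -288/(1/(-797)) = -288/(-1/797) = -288*(-797) = 229536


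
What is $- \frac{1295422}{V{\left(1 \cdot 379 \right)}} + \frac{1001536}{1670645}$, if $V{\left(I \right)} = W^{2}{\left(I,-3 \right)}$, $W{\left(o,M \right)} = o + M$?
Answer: $- \frac{1011298566827}{118094553760} \approx -8.5635$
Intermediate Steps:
$W{\left(o,M \right)} = M + o$
$V{\left(I \right)} = \left(-3 + I\right)^{2}$
$- \frac{1295422}{V{\left(1 \cdot 379 \right)}} + \frac{1001536}{1670645} = - \frac{1295422}{\left(-3 + 1 \cdot 379\right)^{2}} + \frac{1001536}{1670645} = - \frac{1295422}{\left(-3 + 379\right)^{2}} + 1001536 \cdot \frac{1}{1670645} = - \frac{1295422}{376^{2}} + \frac{1001536}{1670645} = - \frac{1295422}{141376} + \frac{1001536}{1670645} = \left(-1295422\right) \frac{1}{141376} + \frac{1001536}{1670645} = - \frac{647711}{70688} + \frac{1001536}{1670645} = - \frac{1011298566827}{118094553760}$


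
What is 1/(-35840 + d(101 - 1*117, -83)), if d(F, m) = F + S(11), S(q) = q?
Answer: -1/35845 ≈ -2.7898e-5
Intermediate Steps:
d(F, m) = 11 + F (d(F, m) = F + 11 = 11 + F)
1/(-35840 + d(101 - 1*117, -83)) = 1/(-35840 + (11 + (101 - 1*117))) = 1/(-35840 + (11 + (101 - 117))) = 1/(-35840 + (11 - 16)) = 1/(-35840 - 5) = 1/(-35845) = -1/35845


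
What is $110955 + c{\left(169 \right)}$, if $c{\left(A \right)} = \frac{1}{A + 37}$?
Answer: $\frac{22856731}{206} \approx 1.1096 \cdot 10^{5}$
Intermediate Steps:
$c{\left(A \right)} = \frac{1}{37 + A}$
$110955 + c{\left(169 \right)} = 110955 + \frac{1}{37 + 169} = 110955 + \frac{1}{206} = \frac{22856731}{206}$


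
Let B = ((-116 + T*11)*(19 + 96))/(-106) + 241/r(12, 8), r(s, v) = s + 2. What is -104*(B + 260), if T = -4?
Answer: -17393636/371 ≈ -46883.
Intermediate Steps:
r(s, v) = 2 + s
B = 141573/742 (B = ((-116 - 4*11)*(19 + 96))/(-106) + 241/(2 + 12) = ((-116 - 44)*115)*(-1/106) + 241/14 = -160*115*(-1/106) + 241*(1/14) = -18400*(-1/106) + 241/14 = 9200/53 + 241/14 = 141573/742 ≈ 190.80)
-104*(B + 260) = -104*(141573/742 + 260) = -104*334493/742 = -17393636/371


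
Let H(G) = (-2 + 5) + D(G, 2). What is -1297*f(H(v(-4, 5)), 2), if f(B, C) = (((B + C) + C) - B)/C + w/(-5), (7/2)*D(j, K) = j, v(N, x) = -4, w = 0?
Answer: -2594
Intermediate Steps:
D(j, K) = 2*j/7
H(G) = 3 + 2*G/7 (H(G) = (-2 + 5) + 2*G/7 = 3 + 2*G/7)
f(B, C) = 2 (f(B, C) = (((B + C) + C) - B)/C + 0/(-5) = ((B + 2*C) - B)/C + 0*(-1/5) = (2*C)/C + 0 = 2 + 0 = 2)
-1297*f(H(v(-4, 5)), 2) = -1297*2 = -2594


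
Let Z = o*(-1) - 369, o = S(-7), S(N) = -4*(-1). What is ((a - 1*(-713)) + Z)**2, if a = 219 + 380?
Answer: 881721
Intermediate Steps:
S(N) = 4
o = 4
a = 599
Z = -373 (Z = 4*(-1) - 369 = -4 - 369 = -373)
((a - 1*(-713)) + Z)**2 = ((599 - 1*(-713)) - 373)**2 = ((599 + 713) - 373)**2 = (1312 - 373)**2 = 939**2 = 881721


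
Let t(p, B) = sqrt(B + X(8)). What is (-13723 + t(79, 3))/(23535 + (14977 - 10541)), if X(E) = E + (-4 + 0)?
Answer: -13723/27971 + sqrt(7)/27971 ≈ -0.49052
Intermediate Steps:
X(E) = -4 + E (X(E) = E - 4 = -4 + E)
t(p, B) = sqrt(4 + B) (t(p, B) = sqrt(B + (-4 + 8)) = sqrt(B + 4) = sqrt(4 + B))
(-13723 + t(79, 3))/(23535 + (14977 - 10541)) = (-13723 + sqrt(4 + 3))/(23535 + (14977 - 10541)) = (-13723 + sqrt(7))/(23535 + 4436) = (-13723 + sqrt(7))/27971 = (-13723 + sqrt(7))*(1/27971) = -13723/27971 + sqrt(7)/27971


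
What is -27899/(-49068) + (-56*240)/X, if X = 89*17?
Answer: -617262733/74239884 ≈ -8.3144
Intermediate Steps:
X = 1513
-27899/(-49068) + (-56*240)/X = -27899/(-49068) - 56*240/1513 = -27899*(-1/49068) - 13440*1/1513 = 27899/49068 - 13440/1513 = -617262733/74239884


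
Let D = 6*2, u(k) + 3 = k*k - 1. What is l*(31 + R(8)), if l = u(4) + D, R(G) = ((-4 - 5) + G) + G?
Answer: 912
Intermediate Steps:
u(k) = -4 + k**2 (u(k) = -3 + (k*k - 1) = -3 + (k**2 - 1) = -3 + (-1 + k**2) = -4 + k**2)
R(G) = -9 + 2*G (R(G) = (-9 + G) + G = -9 + 2*G)
D = 12
l = 24 (l = (-4 + 4**2) + 12 = (-4 + 16) + 12 = 12 + 12 = 24)
l*(31 + R(8)) = 24*(31 + (-9 + 2*8)) = 24*(31 + (-9 + 16)) = 24*(31 + 7) = 24*38 = 912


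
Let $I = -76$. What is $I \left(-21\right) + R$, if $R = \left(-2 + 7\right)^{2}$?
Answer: $1621$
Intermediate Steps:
$R = 25$ ($R = 5^{2} = 25$)
$I \left(-21\right) + R = \left(-76\right) \left(-21\right) + 25 = 1596 + 25 = 1621$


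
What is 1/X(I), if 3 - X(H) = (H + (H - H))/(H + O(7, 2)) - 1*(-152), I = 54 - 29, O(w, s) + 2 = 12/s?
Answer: -29/4346 ≈ -0.0066728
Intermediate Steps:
O(w, s) = -2 + 12/s
I = 25
X(H) = -149 - H/(4 + H) (X(H) = 3 - ((H + (H - H))/(H + (-2 + 12/2)) - 1*(-152)) = 3 - ((H + 0)/(H + (-2 + 12*(½))) + 152) = 3 - (H/(H + (-2 + 6)) + 152) = 3 - (H/(H + 4) + 152) = 3 - (H/(4 + H) + 152) = 3 - (152 + H/(4 + H)) = 3 + (-152 - H/(4 + H)) = -149 - H/(4 + H))
1/X(I) = 1/(2*(-298 - 75*25)/(4 + 25)) = 1/(2*(-298 - 1875)/29) = 1/(2*(1/29)*(-2173)) = 1/(-4346/29) = -29/4346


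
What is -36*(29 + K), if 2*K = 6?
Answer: -1152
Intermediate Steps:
K = 3 (K = (½)*6 = 3)
-36*(29 + K) = -36*(29 + 3) = -36*32 = -1152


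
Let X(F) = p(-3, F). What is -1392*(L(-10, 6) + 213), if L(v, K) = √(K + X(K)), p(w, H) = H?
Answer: -296496 - 2784*√3 ≈ -3.0132e+5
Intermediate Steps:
X(F) = F
L(v, K) = √2*√K (L(v, K) = √(K + K) = √(2*K) = √2*√K)
-1392*(L(-10, 6) + 213) = -1392*(√2*√6 + 213) = -1392*(2*√3 + 213) = -1392*(213 + 2*√3) = -296496 - 2784*√3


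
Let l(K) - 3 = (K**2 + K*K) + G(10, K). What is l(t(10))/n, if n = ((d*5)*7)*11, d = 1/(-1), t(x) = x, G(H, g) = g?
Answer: -213/385 ≈ -0.55325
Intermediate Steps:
d = -1
n = -385 (n = (-1*5*7)*11 = -5*7*11 = -35*11 = -385)
l(K) = 3 + K + 2*K**2 (l(K) = 3 + ((K**2 + K*K) + K) = 3 + ((K**2 + K**2) + K) = 3 + (2*K**2 + K) = 3 + (K + 2*K**2) = 3 + K + 2*K**2)
l(t(10))/n = (3 + 10 + 2*10**2)/(-385) = (3 + 10 + 2*100)*(-1/385) = (3 + 10 + 200)*(-1/385) = 213*(-1/385) = -213/385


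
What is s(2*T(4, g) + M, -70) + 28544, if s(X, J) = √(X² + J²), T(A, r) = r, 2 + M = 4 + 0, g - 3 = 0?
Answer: 28544 + 2*√1241 ≈ 28614.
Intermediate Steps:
g = 3 (g = 3 + 0 = 3)
M = 2 (M = -2 + (4 + 0) = -2 + 4 = 2)
s(X, J) = √(J² + X²)
s(2*T(4, g) + M, -70) + 28544 = √((-70)² + (2*3 + 2)²) + 28544 = √(4900 + (6 + 2)²) + 28544 = √(4900 + 8²) + 28544 = √(4900 + 64) + 28544 = √4964 + 28544 = 2*√1241 + 28544 = 28544 + 2*√1241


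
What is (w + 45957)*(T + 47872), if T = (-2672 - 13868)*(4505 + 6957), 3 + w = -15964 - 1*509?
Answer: -5587640297448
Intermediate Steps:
w = -16476 (w = -3 + (-15964 - 1*509) = -3 + (-15964 - 509) = -3 - 16473 = -16476)
T = -189581480 (T = -16540*11462 = -189581480)
(w + 45957)*(T + 47872) = (-16476 + 45957)*(-189581480 + 47872) = 29481*(-189533608) = -5587640297448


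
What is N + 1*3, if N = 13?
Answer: 16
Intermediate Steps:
N + 1*3 = 13 + 1*3 = 13 + 3 = 16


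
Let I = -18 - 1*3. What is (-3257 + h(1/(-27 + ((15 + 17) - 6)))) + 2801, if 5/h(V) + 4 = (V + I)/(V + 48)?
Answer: -19199/42 ≈ -457.12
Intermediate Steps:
I = -21 (I = -18 - 3 = -21)
h(V) = 5/(-4 + (-21 + V)/(48 + V)) (h(V) = 5/(-4 + (V - 21)/(V + 48)) = 5/(-4 + (-21 + V)/(48 + V)))
(-3257 + h(1/(-27 + ((15 + 17) - 6)))) + 2801 = (-3257 + 5*(-48 - 1/(-27 + ((15 + 17) - 6)))/(3*(71 + 1/(-27 + ((15 + 17) - 6))))) + 2801 = (-3257 + 5*(-48 - 1/(-27 + (32 - 6)))/(3*(71 + 1/(-27 + (32 - 6))))) + 2801 = (-3257 + 5*(-48 - 1/(-27 + 26))/(3*(71 + 1/(-27 + 26)))) + 2801 = (-3257 + 5*(-48 - 1/(-1))/(3*(71 + 1/(-1)))) + 2801 = (-3257 + 5*(-48 - 1*(-1))/(3*(71 - 1))) + 2801 = (-3257 + (5/3)*(-48 + 1)/70) + 2801 = (-3257 + (5/3)*(1/70)*(-47)) + 2801 = (-3257 - 47/42) + 2801 = -136841/42 + 2801 = -19199/42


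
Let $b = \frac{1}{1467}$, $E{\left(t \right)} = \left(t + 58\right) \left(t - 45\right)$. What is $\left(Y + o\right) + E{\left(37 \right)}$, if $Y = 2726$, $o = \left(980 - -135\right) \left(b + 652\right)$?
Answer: $\frac{1069364897}{1467} \approx 7.2895 \cdot 10^{5}$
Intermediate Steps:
$E{\left(t \right)} = \left(-45 + t\right) \left(58 + t\right)$ ($E{\left(t \right)} = \left(58 + t\right) \left(-45 + t\right) = \left(-45 + t\right) \left(58 + t\right)$)
$b = \frac{1}{1467} \approx 0.00068166$
$o = \frac{1066480775}{1467}$ ($o = \left(980 - -135\right) \left(\frac{1}{1467} + 652\right) = \left(980 + 135\right) \frac{956485}{1467} = 1115 \cdot \frac{956485}{1467} = \frac{1066480775}{1467} \approx 7.2698 \cdot 10^{5}$)
$\left(Y + o\right) + E{\left(37 \right)} = \left(2726 + \frac{1066480775}{1467}\right) + \left(-2610 + 37^{2} + 13 \cdot 37\right) = \frac{1070479817}{1467} + \left(-2610 + 1369 + 481\right) = \frac{1070479817}{1467} - 760 = \frac{1069364897}{1467}$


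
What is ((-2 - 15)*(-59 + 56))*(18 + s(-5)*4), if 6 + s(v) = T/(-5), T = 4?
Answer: -2346/5 ≈ -469.20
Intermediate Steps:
s(v) = -34/5 (s(v) = -6 + 4/(-5) = -6 + 4*(-1/5) = -6 - 4/5 = -34/5)
((-2 - 15)*(-59 + 56))*(18 + s(-5)*4) = ((-2 - 15)*(-59 + 56))*(18 - 34/5*4) = (-17*(-3))*(18 - 136/5) = 51*(-46/5) = -2346/5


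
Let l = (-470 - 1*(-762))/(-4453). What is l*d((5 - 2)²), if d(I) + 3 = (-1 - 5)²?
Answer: -132/61 ≈ -2.1639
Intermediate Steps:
d(I) = 33 (d(I) = -3 + (-1 - 5)² = -3 + (-6)² = -3 + 36 = 33)
l = -4/61 (l = (-470 + 762)*(-1/4453) = 292*(-1/4453) = -4/61 ≈ -0.065574)
l*d((5 - 2)²) = -4/61*33 = -132/61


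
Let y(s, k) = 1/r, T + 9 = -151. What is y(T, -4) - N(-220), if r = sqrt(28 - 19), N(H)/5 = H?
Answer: 3301/3 ≈ 1100.3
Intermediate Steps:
T = -160 (T = -9 - 151 = -160)
N(H) = 5*H
r = 3 (r = sqrt(9) = 3)
y(s, k) = 1/3
y(T, -4) - N(-220) = 1/3 - 5*(-220) = 1/3 - 1*(-1100) = 1/3 + 1100 = 3301/3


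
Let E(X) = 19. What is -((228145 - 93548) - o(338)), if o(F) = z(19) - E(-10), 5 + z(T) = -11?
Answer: -134632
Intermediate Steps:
z(T) = -16 (z(T) = -5 - 11 = -16)
o(F) = -35 (o(F) = -16 - 1*19 = -16 - 19 = -35)
-((228145 - 93548) - o(338)) = -((228145 - 93548) - 1*(-35)) = -(134597 + 35) = -1*134632 = -134632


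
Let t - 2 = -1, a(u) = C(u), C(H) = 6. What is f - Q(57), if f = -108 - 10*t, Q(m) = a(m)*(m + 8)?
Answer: -508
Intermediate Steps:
a(u) = 6
t = 1 (t = 2 - 1 = 1)
Q(m) = 48 + 6*m (Q(m) = 6*(m + 8) = 6*(8 + m) = 48 + 6*m)
f = -118 (f = -108 - 10*1 = -108 - 10 = -118)
f - Q(57) = -118 - (48 + 6*57) = -118 - (48 + 342) = -118 - 1*390 = -118 - 390 = -508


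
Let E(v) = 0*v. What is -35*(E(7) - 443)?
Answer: 15505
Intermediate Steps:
E(v) = 0
-35*(E(7) - 443) = -35*(0 - 443) = -35*(-443) = 15505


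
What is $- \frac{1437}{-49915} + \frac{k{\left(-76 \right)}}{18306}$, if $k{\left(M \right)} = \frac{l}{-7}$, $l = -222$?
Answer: $\frac{32536864}{1066034655} \approx 0.030521$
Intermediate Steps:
$k{\left(M \right)} = \frac{222}{7}$ ($k{\left(M \right)} = - \frac{222}{-7} = \left(-222\right) \left(- \frac{1}{7}\right) = \frac{222}{7}$)
$- \frac{1437}{-49915} + \frac{k{\left(-76 \right)}}{18306} = - \frac{1437}{-49915} + \frac{222}{7 \cdot 18306} = \left(-1437\right) \left(- \frac{1}{49915}\right) + \frac{222}{7} \cdot \frac{1}{18306} = \frac{1437}{49915} + \frac{37}{21357} = \frac{32536864}{1066034655}$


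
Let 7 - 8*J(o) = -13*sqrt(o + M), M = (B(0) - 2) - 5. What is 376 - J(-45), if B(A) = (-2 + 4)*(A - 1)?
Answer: 3001/8 - 39*I*sqrt(6)/8 ≈ 375.13 - 11.941*I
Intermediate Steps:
B(A) = -2 + 2*A (B(A) = 2*(-1 + A) = -2 + 2*A)
M = -9 (M = ((-2 + 2*0) - 2) - 5 = ((-2 + 0) - 2) - 5 = (-2 - 2) - 5 = -4 - 5 = -9)
J(o) = 7/8 + 13*sqrt(-9 + o)/8 (J(o) = 7/8 - (-13)*sqrt(o - 9)/8 = 7/8 - (-13)*sqrt(-9 + o)/8 = 7/8 + 13*sqrt(-9 + o)/8)
376 - J(-45) = 376 - (7/8 + 13*sqrt(-9 - 45)/8) = 376 - (7/8 + 13*sqrt(-54)/8) = 376 - (7/8 + 13*(3*I*sqrt(6))/8) = 376 - (7/8 + 39*I*sqrt(6)/8) = 376 + (-7/8 - 39*I*sqrt(6)/8) = 3001/8 - 39*I*sqrt(6)/8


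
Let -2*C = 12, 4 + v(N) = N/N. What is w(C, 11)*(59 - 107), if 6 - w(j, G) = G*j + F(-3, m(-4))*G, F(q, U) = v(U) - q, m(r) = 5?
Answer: -3456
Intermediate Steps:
v(N) = -3 (v(N) = -4 + N/N = -4 + 1 = -3)
C = -6 (C = -½*12 = -6)
F(q, U) = -3 - q
w(j, G) = 6 - G*j (w(j, G) = 6 - (G*j + (-3 - 1*(-3))*G) = 6 - (G*j + (-3 + 3)*G) = 6 - (G*j + 0*G) = 6 - (G*j + 0) = 6 - G*j)
w(C, 11)*(59 - 107) = (6 - 1*11*(-6))*(59 - 107) = (6 + 66)*(-48) = 72*(-48) = -3456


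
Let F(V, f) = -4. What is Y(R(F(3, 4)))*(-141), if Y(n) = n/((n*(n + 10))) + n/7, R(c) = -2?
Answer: 1269/56 ≈ 22.661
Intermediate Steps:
Y(n) = 1/(10 + n) + n/7 (Y(n) = n/((n*(10 + n))) + n*(⅐) = n*(1/(n*(10 + n))) + n/7 = 1/(10 + n) + n/7)
Y(R(F(3, 4)))*(-141) = ((7 + (-2)² + 10*(-2))/(7*(10 - 2)))*(-141) = ((⅐)*(7 + 4 - 20)/8)*(-141) = ((⅐)*(⅛)*(-9))*(-141) = -9/56*(-141) = 1269/56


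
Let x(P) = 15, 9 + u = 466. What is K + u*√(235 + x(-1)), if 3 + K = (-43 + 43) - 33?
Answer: -36 + 2285*√10 ≈ 7189.8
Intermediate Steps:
u = 457 (u = -9 + 466 = 457)
K = -36 (K = -3 + ((-43 + 43) - 33) = -3 + (0 - 33) = -3 - 33 = -36)
K + u*√(235 + x(-1)) = -36 + 457*√(235 + 15) = -36 + 457*√250 = -36 + 457*(5*√10) = -36 + 2285*√10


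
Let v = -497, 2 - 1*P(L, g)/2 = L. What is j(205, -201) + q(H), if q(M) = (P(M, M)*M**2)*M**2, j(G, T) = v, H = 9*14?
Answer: -62507749745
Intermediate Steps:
P(L, g) = 4 - 2*L
H = 126
j(G, T) = -497
q(M) = M**4*(4 - 2*M) (q(M) = ((4 - 2*M)*M**2)*M**2 = (M**2*(4 - 2*M))*M**2 = M**4*(4 - 2*M))
j(205, -201) + q(H) = -497 + 2*126**4*(2 - 1*126) = -497 + 2*252047376*(2 - 126) = -497 + 2*252047376*(-124) = -497 - 62507749248 = -62507749745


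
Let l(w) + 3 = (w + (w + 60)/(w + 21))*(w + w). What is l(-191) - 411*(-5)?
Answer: 6351169/85 ≈ 74720.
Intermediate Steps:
l(w) = -3 + 2*w*(w + (60 + w)/(21 + w)) (l(w) = -3 + (w + (w + 60)/(w + 21))*(w + w) = -3 + (w + (60 + w)/(21 + w))*(2*w) = -3 + 2*w*(w + (60 + w)/(21 + w)))
l(-191) - 411*(-5) = (-63 + 2*(-191)**3 + 44*(-191)**2 + 117*(-191))/(21 - 191) - 411*(-5) = (-63 + 2*(-6967871) + 44*36481 - 22347)/(-170) - 1*(-2055) = -(-63 - 13935742 + 1605164 - 22347)/170 + 2055 = -1/170*(-12352988) + 2055 = 6176494/85 + 2055 = 6351169/85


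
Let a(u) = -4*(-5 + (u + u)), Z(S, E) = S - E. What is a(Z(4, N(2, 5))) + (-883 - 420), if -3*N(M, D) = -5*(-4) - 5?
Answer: -1355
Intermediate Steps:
N(M, D) = -5 (N(M, D) = -(-5*(-4) - 5)/3 = -(20 - 5)/3 = -1/3*15 = -5)
a(u) = 20 - 8*u (a(u) = -4*(-5 + 2*u) = 20 - 8*u)
a(Z(4, N(2, 5))) + (-883 - 420) = (20 - 8*(4 - 1*(-5))) + (-883 - 420) = (20 - 8*(4 + 5)) - 1303 = (20 - 8*9) - 1303 = (20 - 72) - 1303 = -52 - 1303 = -1355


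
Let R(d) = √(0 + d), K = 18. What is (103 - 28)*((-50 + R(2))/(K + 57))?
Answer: -50 + √2 ≈ -48.586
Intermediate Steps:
R(d) = √d
(103 - 28)*((-50 + R(2))/(K + 57)) = (103 - 28)*((-50 + √2)/(18 + 57)) = 75*((-50 + √2)/75) = 75*((-50 + √2)*(1/75)) = 75*(-⅔ + √2/75) = -50 + √2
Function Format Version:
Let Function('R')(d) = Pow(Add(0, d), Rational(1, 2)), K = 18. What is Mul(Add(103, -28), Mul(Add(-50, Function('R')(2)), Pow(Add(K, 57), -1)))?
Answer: Add(-50, Pow(2, Rational(1, 2))) ≈ -48.586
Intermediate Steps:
Function('R')(d) = Pow(d, Rational(1, 2))
Mul(Add(103, -28), Mul(Add(-50, Function('R')(2)), Pow(Add(K, 57), -1))) = Mul(Add(103, -28), Mul(Add(-50, Pow(2, Rational(1, 2))), Pow(Add(18, 57), -1))) = Mul(75, Mul(Add(-50, Pow(2, Rational(1, 2))), Pow(75, -1))) = Mul(75, Mul(Add(-50, Pow(2, Rational(1, 2))), Rational(1, 75))) = Mul(75, Add(Rational(-2, 3), Mul(Rational(1, 75), Pow(2, Rational(1, 2))))) = Add(-50, Pow(2, Rational(1, 2)))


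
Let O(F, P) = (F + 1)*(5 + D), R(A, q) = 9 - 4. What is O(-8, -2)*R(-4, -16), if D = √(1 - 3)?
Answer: -175 - 35*I*√2 ≈ -175.0 - 49.497*I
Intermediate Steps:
D = I*√2 (D = √(-2) = I*√2 ≈ 1.4142*I)
R(A, q) = 5
O(F, P) = (1 + F)*(5 + I*√2) (O(F, P) = (F + 1)*(5 + I*√2) = (1 + F)*(5 + I*√2))
O(-8, -2)*R(-4, -16) = (5 + 5*(-8) + I*√2 + I*(-8)*√2)*5 = (5 - 40 + I*√2 - 8*I*√2)*5 = (-35 - 7*I*√2)*5 = -175 - 35*I*√2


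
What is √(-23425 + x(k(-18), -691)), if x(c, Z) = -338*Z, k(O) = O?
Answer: √210133 ≈ 458.40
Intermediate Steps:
√(-23425 + x(k(-18), -691)) = √(-23425 - 338*(-691)) = √(-23425 + 233558) = √210133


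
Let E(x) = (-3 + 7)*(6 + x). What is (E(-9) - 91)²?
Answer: 10609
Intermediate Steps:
E(x) = 24 + 4*x (E(x) = 4*(6 + x) = 24 + 4*x)
(E(-9) - 91)² = ((24 + 4*(-9)) - 91)² = ((24 - 36) - 91)² = (-12 - 91)² = (-103)² = 10609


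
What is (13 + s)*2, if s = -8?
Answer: 10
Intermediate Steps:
(13 + s)*2 = (13 - 8)*2 = 5*2 = 10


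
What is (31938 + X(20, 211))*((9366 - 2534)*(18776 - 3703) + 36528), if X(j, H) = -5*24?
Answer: 3277739669952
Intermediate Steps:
X(j, H) = -120
(31938 + X(20, 211))*((9366 - 2534)*(18776 - 3703) + 36528) = (31938 - 120)*((9366 - 2534)*(18776 - 3703) + 36528) = 31818*(6832*15073 + 36528) = 31818*(102978736 + 36528) = 31818*103015264 = 3277739669952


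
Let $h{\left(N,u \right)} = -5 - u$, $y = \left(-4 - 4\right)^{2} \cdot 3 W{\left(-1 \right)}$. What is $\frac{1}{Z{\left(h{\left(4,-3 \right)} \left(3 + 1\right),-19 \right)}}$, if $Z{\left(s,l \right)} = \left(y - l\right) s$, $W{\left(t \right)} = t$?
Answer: $\frac{1}{1384} \approx 0.00072254$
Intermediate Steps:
$y = -192$ ($y = \left(-4 - 4\right)^{2} \cdot 3 \left(-1\right) = \left(-8\right)^{2} \cdot 3 \left(-1\right) = 64 \cdot 3 \left(-1\right) = 192 \left(-1\right) = -192$)
$Z{\left(s,l \right)} = s \left(-192 - l\right)$ ($Z{\left(s,l \right)} = \left(-192 - l\right) s = s \left(-192 - l\right)$)
$\frac{1}{Z{\left(h{\left(4,-3 \right)} \left(3 + 1\right),-19 \right)}} = \frac{1}{\left(-1\right) \left(-5 - -3\right) \left(3 + 1\right) \left(192 - 19\right)} = \frac{1}{\left(-1\right) \left(-5 + 3\right) 4 \cdot 173} = \frac{1}{\left(-1\right) \left(\left(-2\right) 4\right) 173} = \frac{1}{\left(-1\right) \left(-8\right) 173} = \frac{1}{1384}$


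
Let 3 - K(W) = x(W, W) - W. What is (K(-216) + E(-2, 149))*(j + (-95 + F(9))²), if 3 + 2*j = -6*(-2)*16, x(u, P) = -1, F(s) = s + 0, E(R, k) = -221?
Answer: -6486773/2 ≈ -3.2434e+6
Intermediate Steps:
F(s) = s
K(W) = 4 + W (K(W) = 3 - (-1 - W) = 3 + (1 + W) = 4 + W)
j = 189/2 (j = -3/2 + (-6*(-2)*16)/2 = -3/2 + (12*16)/2 = -3/2 + (½)*192 = -3/2 + 96 = 189/2 ≈ 94.500)
(K(-216) + E(-2, 149))*(j + (-95 + F(9))²) = ((4 - 216) - 221)*(189/2 + (-95 + 9)²) = (-212 - 221)*(189/2 + (-86)²) = -433*(189/2 + 7396) = -433*14981/2 = -6486773/2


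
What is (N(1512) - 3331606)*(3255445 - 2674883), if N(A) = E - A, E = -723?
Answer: -1935501398642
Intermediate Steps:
N(A) = -723 - A
(N(1512) - 3331606)*(3255445 - 2674883) = ((-723 - 1*1512) - 3331606)*(3255445 - 2674883) = ((-723 - 1512) - 3331606)*580562 = (-2235 - 3331606)*580562 = -3333841*580562 = -1935501398642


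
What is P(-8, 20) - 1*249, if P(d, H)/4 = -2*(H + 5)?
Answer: -449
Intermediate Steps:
P(d, H) = -40 - 8*H (P(d, H) = 4*(-2*(H + 5)) = 4*(-2*(5 + H)) = 4*(-10 - 2*H) = -40 - 8*H)
P(-8, 20) - 1*249 = (-40 - 8*20) - 1*249 = (-40 - 160) - 249 = -200 - 249 = -449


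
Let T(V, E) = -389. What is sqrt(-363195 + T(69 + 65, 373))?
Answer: 8*I*sqrt(5681) ≈ 602.98*I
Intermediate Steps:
sqrt(-363195 + T(69 + 65, 373)) = sqrt(-363195 - 389) = sqrt(-363584) = 8*I*sqrt(5681)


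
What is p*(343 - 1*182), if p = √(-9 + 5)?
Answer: 322*I ≈ 322.0*I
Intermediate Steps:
p = 2*I (p = √(-4) = 2*I ≈ 2.0*I)
p*(343 - 1*182) = (2*I)*(343 - 1*182) = (2*I)*(343 - 182) = (2*I)*161 = 322*I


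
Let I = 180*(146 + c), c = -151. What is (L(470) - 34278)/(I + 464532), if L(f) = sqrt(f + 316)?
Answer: -5713/77272 + sqrt(786)/463632 ≈ -0.073873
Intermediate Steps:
I = -900 (I = 180*(146 - 151) = 180*(-5) = -900)
L(f) = sqrt(316 + f)
(L(470) - 34278)/(I + 464532) = (sqrt(316 + 470) - 34278)/(-900 + 464532) = (sqrt(786) - 34278)/463632 = (-34278 + sqrt(786))*(1/463632) = -5713/77272 + sqrt(786)/463632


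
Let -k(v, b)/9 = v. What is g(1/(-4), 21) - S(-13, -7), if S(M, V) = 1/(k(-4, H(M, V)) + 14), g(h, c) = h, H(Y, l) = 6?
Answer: -27/100 ≈ -0.27000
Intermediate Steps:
k(v, b) = -9*v
S(M, V) = 1/50 (S(M, V) = 1/(-9*(-4) + 14) = 1/(36 + 14) = 1/50)
g(1/(-4), 21) - S(-13, -7) = 1/(-4) - 1*1/50 = -1/4 - 1/50 = -27/100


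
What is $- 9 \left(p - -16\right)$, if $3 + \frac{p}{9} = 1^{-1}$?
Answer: $18$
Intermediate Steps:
$p = -18$ ($p = -27 + \frac{9}{1} = -27 + 9 \cdot 1 = -27 + 9 = -18$)
$- 9 \left(p - -16\right) = - 9 \left(-18 - -16\right) = - 9 \left(-18 + \left(20 - 4\right)\right) = - 9 \left(-18 + 16\right) = \left(-9\right) \left(-2\right) = 18$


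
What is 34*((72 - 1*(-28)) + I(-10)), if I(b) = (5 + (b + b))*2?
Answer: 2380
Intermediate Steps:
I(b) = 10 + 4*b (I(b) = (5 + 2*b)*2 = 10 + 4*b)
34*((72 - 1*(-28)) + I(-10)) = 34*((72 - 1*(-28)) + (10 + 4*(-10))) = 34*((72 + 28) + (10 - 40)) = 34*(100 - 30) = 34*70 = 2380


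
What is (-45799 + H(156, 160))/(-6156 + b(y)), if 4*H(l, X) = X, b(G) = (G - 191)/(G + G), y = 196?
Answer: 17937528/2413147 ≈ 7.4333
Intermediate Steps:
b(G) = (-191 + G)/(2*G) (b(G) = (-191 + G)/((2*G)) = (-191 + G)*(1/(2*G)) = (-191 + G)/(2*G))
H(l, X) = X/4
(-45799 + H(156, 160))/(-6156 + b(y)) = (-45799 + (¼)*160)/(-6156 + (½)*(-191 + 196)/196) = (-45799 + 40)/(-6156 + (½)*(1/196)*5) = -45759/(-6156 + 5/392) = -45759/(-2413147/392) = -45759*(-392/2413147) = 17937528/2413147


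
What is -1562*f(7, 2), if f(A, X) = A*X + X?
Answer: -24992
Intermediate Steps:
f(A, X) = X + A*X
-1562*f(7, 2) = -3124*(1 + 7) = -3124*8 = -1562*16 = -24992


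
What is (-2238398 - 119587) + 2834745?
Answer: 476760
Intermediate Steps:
(-2238398 - 119587) + 2834745 = -2357985 + 2834745 = 476760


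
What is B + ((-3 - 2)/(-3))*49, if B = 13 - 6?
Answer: 266/3 ≈ 88.667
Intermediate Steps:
B = 7
B + ((-3 - 2)/(-3))*49 = 7 + ((-3 - 2)/(-3))*49 = 7 - ⅓*(-5)*49 = 7 + (5/3)*49 = 7 + 245/3 = 266/3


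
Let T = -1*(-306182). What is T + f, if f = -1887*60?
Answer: 192962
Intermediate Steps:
T = 306182
f = -113220
T + f = 306182 - 113220 = 192962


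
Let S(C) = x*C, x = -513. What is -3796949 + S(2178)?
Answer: -4914263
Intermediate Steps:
S(C) = -513*C
-3796949 + S(2178) = -3796949 - 513*2178 = -3796949 - 1117314 = -4914263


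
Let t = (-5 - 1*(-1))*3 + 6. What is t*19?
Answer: -114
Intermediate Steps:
t = -6 (t = (-5 + 1)*3 + 6 = -4*3 + 6 = -12 + 6 = -6)
t*19 = -6*19 = -114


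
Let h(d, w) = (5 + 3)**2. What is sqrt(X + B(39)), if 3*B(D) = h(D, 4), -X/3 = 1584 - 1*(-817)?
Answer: I*sqrt(64635)/3 ≈ 84.745*I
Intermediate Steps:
X = -7203 (X = -3*(1584 - 1*(-817)) = -3*(1584 + 817) = -3*2401 = -7203)
h(d, w) = 64 (h(d, w) = 8**2 = 64)
B(D) = 64/3 (B(D) = (1/3)*64 = 64/3)
sqrt(X + B(39)) = sqrt(-7203 + 64/3) = sqrt(-21545/3) = I*sqrt(64635)/3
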